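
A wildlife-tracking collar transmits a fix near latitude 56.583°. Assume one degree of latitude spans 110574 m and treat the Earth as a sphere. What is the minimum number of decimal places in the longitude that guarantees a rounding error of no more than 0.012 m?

At 56.583° one degree of longitude covers 110574 × cos 56.583° ≈ 110574 × 0.5507 ≈ 60896.2 m.
Rounding to N decimal places gives at most 0.5 × 10⁻ᴺ degrees of error, i.e. 0.5 × 10⁻ᴺ × 60896.2 m.
Need 0.5 × 60896.2 × 10⁻ᴺ ≤ 0.012 → 10⁻ᴺ ≤ 3.941e-07, so N ≥ 6.40.
At 6 places the error can reach 0.0304 m, but 7 places keeps it to 0.00304 m.

7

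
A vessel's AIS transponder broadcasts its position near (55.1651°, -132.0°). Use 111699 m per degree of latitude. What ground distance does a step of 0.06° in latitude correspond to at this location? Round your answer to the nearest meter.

Along a meridian 0.06° is 0.06 × 111699 = 6701.94 m.

6702 meters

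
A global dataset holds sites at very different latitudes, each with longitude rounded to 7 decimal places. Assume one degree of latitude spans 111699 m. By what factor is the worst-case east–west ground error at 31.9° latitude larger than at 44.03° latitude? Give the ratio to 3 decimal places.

Rounding to 7 decimal places leaves the longitude within ±5e-08° of the true value.
At 31.9°: 5e-08° × 111699 × cos 31.9° = 5e-08 × 111699 × 0.8490 ≈ 0.0047415 m.
At 44.03°: 5e-08° × 111699 × cos 44.03° = 5e-08 × 111699 × 0.7190 ≈ 0.0040154 m.
The ratio reduces to cos 31.9° / cos 44.03° = 0.8490/0.7190 ≈ 1.1808.

1.181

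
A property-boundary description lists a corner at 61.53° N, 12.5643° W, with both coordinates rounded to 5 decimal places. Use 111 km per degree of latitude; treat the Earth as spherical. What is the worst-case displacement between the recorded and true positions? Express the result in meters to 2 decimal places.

0.61 meters

Rounding to 5 decimal places leaves each coordinate within ±5e-06° of the true value.
N–S: 5e-06° × 111000 m/° = 0.555 m.
Longitude error → 5e-06 × 111000 × cos 61.53° = 5e-06 × 111000 × 0.4767 ≈ 0.264568 m.
Combining orthogonally: (0.555² + 0.264568²)^½ ≈ 0.614834 m.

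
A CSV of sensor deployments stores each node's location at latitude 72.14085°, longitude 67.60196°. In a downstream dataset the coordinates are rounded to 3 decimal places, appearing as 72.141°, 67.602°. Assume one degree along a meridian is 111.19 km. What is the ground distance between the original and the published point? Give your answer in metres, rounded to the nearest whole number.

17 metres

Δlat = 72.14085 − 72.141 = -0.00015°; Δlon = 67.60196 − 67.602 = -0.00004°.
N–S: -0.00015° × 111190 m/° = -16.6785 m.
E–W at 72.141°: -0.00004° × 111190 × cos 72.141° = -0.00004 × 111190 × 0.3067 ≈ -1.36397 m.
Distance: √(16.6785² + 1.36397²) ≈ 16.7342 m.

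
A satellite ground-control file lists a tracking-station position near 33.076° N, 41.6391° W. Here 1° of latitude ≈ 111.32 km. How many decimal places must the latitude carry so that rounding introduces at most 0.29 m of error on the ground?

One degree of latitude covers 111320 m.
With N decimal places the half-ulp bound is 0.5·10⁻ᴺ°, or 0.5·10⁻ᴺ × 111320 m on the ground.
Need 0.5 × 111320 × 10⁻ᴺ ≤ 0.29 → 10⁻ᴺ ≤ 5.210e-06, so N ≥ 5.28.
So 6 decimal places suffice (0.0557 m); 5 would allow up to 0.557 m.

6 decimal places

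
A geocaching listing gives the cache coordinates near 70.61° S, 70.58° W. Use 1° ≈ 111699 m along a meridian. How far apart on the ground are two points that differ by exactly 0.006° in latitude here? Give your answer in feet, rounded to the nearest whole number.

2199 feet

0.006° × 111699 m/° = 670.194 m.
Converting: 670.194 m × 3.2808 ft/m ≈ 2198.8 ft.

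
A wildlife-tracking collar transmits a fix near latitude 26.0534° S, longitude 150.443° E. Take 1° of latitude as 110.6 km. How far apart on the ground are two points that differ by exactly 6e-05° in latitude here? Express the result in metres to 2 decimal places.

6e-05° × 110600 m/° = 6.636 m.

6.64 metres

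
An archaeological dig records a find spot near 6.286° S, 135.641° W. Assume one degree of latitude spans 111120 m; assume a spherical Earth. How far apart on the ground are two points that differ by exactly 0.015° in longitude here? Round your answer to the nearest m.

One degree of longitude here spans 111120 × cos 6.286° = 111120 × 0.9940 ≈ 110452 m; 0.015° of that is 1656.78 m.

1657 m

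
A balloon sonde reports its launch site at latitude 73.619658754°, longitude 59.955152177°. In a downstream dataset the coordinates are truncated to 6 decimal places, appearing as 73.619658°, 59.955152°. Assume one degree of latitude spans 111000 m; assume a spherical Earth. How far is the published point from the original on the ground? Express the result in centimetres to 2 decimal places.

8.39 centimetres

The latitude changed by +0.000000754° and the longitude by +0.000000177°.
N–S: 0.000000754° × 111000 m/° = 0.083694 m.
East–west at this latitude: 0.000000177° × 111000 × cos 73.6197° ≈ 0.000000177 × 31303.4 = 0.0055407 m.
Distance: √(0.083694² + 0.0055407²) ≈ 0.0838772 m.
That is 0.0838772 m = 8.3877 cm.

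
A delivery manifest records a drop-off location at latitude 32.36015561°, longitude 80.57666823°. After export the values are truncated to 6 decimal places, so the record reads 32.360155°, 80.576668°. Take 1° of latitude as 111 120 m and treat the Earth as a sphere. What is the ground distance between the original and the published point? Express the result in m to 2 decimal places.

Δlat = 32.36015561 − 32.360155 = +0.00000061°; Δlon = 80.57666823 − 80.576668 = +0.00000023°.
N–S: 0.00000061° × 111120 m/° = 0.0677832 m.
E–W at 32.3602°: 0.00000023° × 111120 × cos 32.3602° = 0.00000023 × 111120 × 0.8447 ≈ 0.0215885 m.
Hypotenuse of the two orthogonal shifts: √(0.0677832² + 0.0215885²) = 0.0711381 m.

0.07 m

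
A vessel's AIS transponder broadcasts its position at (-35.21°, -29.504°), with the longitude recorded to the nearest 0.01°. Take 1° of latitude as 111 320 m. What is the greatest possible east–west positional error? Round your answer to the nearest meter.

Rounding to 2 decimal places leaves the longitude within ±0.005° of the true value.
At latitude 35.21° a degree of longitude spans 111320 m × cos 35.21° = 111320 × 0.8170 ≈ 90953.4 m.
East–west error: 0.005° × 90953.4 m/° ≈ 454.767 m.

455 meters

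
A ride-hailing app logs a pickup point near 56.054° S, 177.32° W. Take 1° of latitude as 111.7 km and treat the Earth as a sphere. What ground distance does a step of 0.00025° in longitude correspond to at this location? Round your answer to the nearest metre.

16 metres

0.00025° of longitude at 56.054° is 0.00025 × 111700 × cos 56.054° ≈ 0.00025 × 62374.5 = 15.5936 m.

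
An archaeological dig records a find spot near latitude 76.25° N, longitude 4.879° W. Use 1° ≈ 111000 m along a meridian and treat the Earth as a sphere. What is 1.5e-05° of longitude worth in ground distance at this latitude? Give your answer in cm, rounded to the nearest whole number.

40 cm

1.5e-05° of longitude at 76.25° is 1.5e-05 × 111000 × cos 76.25° ≈ 1.5e-05 × 26383.1 = 0.395747 m.
That is 0.395747 m = 39.575 cm.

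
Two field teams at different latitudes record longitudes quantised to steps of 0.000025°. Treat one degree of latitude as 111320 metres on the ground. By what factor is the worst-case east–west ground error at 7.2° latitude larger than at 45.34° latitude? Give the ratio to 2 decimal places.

1.41

With a 0.000025° grid the true value lies within half a step, ±0.000025°/2 = ±1.25e-05°, of the stored one.
At 7.2°: 1.25e-05° × 111320 × cos 7.2° = 1.25e-05 × 111320 × 0.9921 ≈ 1.3805 m.
Error at 45.34° = 1.25e-05° × 111320 × cos 45.34° ≈ 1.3915 × 0.7029 = 0.97808 m.
The ratio reduces to cos 7.2° / cos 45.34° = 0.9921/0.7029 ≈ 1.4115.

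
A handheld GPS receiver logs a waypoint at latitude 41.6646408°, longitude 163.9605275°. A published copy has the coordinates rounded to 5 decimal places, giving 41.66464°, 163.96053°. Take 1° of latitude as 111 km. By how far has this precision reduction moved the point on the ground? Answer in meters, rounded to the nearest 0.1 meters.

0.2 meters

Δlat = 41.6646408 − 41.66464 = +0.0000008°; Δlon = 163.9605275 − 163.96053 = -0.0000025°.
North–south shift: 0.0000008 × 111000 = 0.0888 m.
E–W at 41.6646°: -0.0000025° × 111000 × cos 41.6646° = -0.0000025 × 111000 × 0.7470 ≈ -0.207306 m.
Combined displacement = (0.0888² + 0.207306²)^½ ≈ 0.225524 m.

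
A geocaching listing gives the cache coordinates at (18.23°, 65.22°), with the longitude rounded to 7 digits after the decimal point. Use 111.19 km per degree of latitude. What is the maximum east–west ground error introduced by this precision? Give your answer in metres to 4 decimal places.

0.0053 metres

Rounding to 7 decimal places leaves the longitude within ±5e-08° of the true value.
Parallels shrink by cos φ, so at 18.23° a degree of longitude is 111190 × 0.9498 ≈ 105609 m.
Maximum E–W displacement: 5e-08 × 105609 = 0.00528046 m.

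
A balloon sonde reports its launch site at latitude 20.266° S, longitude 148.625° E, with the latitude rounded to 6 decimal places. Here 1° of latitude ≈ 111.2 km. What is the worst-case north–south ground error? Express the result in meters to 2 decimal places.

Rounding to 6 decimal places leaves the latitude within ±5e-07° of the true value.
North–south distance: 5e-07° × 111200 m/° = 0.0556 m.

0.06 meters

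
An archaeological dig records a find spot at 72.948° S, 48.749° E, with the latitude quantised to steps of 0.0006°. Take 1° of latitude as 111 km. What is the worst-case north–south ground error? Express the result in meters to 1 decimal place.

With a 0.0006° grid the true value lies within half a step, ±0.0006°/2 = ±0.0003°, of the stored one.
Along the meridian that is 0.0003° × 111000 m/° = 33.3 m.

33.3 meters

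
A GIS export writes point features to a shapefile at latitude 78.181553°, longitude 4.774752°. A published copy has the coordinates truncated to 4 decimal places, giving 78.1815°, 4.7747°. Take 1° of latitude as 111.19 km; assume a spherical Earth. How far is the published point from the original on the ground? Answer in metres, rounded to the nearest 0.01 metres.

6.01 metres

Δlat = 78.181553 − 78.1815 = +0.000053°; Δlon = 4.774752 − 4.7747 = +0.000052°.
N–S: 0.000053° × 111190 m/° = 5.89307 m.
East–west at this latitude: 0.000052° × 111190 × cos 78.1815° ≈ 0.000052 × 22773.1 = 1.1842 m.
Hypotenuse of the two orthogonal shifts: √(5.89307² + 1.1842²) = 6.01087 m.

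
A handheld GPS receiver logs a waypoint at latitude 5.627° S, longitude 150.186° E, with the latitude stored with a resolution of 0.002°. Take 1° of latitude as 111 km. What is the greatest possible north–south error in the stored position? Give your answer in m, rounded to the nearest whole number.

111 m

With a 0.002° grid the true value lies within half a step, ±0.002°/2 = ±0.001°, of the stored one.
North–south distance: 0.001° × 111000 m/° = 111 m.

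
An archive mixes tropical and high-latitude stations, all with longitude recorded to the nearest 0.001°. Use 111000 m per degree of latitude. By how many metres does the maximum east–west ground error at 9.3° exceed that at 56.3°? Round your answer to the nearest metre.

24 metres

Rounding to 3 decimal places leaves the longitude within ±0.0005° of the true value.
At 9.3°: 0.0005° × 111000 × cos 9.3° = 0.0005 × 111000 × 0.9869 ≈ 54.77 m.
Error at 56.3° = 0.0005° × 111000 × cos 56.3° ≈ 55.5 × 0.5548 = 30.794 m.
Difference: 54.77 − 30.794 = 23.977 m.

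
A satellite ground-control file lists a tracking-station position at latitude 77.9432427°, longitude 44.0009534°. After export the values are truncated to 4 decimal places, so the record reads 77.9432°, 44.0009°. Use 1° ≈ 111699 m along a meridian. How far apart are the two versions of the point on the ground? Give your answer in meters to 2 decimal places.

The latitude changed by +0.0000427° and the longitude by +0.0000534°.
N–S: 0.0000427° × 111699 m/° = 4.76955 m.
East–west at this latitude: 0.0000534° × 111699 × cos 77.9432° ≈ 0.0000534 × 23331.8 = 1.24592 m.
Distance: √(4.76955² + 1.24592²) ≈ 4.92959 m.

4.93 meters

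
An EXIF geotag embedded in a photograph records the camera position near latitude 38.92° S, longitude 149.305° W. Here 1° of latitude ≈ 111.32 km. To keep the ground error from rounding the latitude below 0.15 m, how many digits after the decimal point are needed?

6 decimal places

One degree of latitude covers 111320 m.
With N decimal places the half-ulp bound is 0.5·10⁻ᴺ°, or 0.5·10⁻ᴺ × 111320 m on the ground.
Setting 55660 × 10⁻ᴺ ≤ 0.15 gives 10ᴺ ≥ 3.711e+05, i.e. N ≥ 5.57.
So 6 decimal places suffice (0.0557 m); 5 would allow up to 0.557 m.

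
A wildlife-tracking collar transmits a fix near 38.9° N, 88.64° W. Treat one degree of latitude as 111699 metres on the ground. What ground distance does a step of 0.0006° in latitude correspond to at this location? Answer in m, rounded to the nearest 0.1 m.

Along a meridian 0.0006° is 0.0006 × 111699 = 67.0194 m.

67.0 m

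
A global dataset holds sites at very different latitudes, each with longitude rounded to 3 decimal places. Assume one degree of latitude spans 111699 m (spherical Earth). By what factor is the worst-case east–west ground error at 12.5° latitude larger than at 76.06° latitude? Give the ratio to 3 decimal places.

4.053

Rounding to 3 decimal places leaves the longitude within ±0.0005° of the true value.
Error at 12.5° = 0.0005° × 111699 × cos 12.5° ≈ 55.849 × 0.9763 = 54.526 m.
Error at 76.06° = 0.0005° × 111699 × cos 76.06° ≈ 55.849 × 0.2409 = 13.454 m.
Ratio: 54.526 / 13.454 = cos 12.5° / cos 76.06° ≈ 4.0526.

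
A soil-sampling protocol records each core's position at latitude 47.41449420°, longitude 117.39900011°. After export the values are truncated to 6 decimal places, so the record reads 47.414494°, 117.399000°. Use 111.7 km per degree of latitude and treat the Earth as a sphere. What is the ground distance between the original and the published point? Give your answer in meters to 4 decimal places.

The latitude changed by +0.00000020° and the longitude by +0.00000011°.
North–south shift: 0.00000020 × 111700 = 0.02234 m.
East–west at this latitude: 0.00000011° × 111700 × cos 47.4145° ≈ 0.00000011 × 75586.2 = 0.00831449 m.
Hypotenuse of the two orthogonal shifts: √(0.02234² + 0.00831449²) = 0.0238371 m.

0.0238 meters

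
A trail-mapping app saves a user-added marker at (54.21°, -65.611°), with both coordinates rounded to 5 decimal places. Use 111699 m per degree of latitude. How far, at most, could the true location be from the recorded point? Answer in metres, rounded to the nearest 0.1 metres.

Rounding to 5 decimal places leaves each coordinate within ±5e-06° of the true value.
North–south component: 5e-06° × 111699 = 0.558495 m.
Longitude error → 5e-06 × 111699 × cos 54.21° = 5e-06 × 111699 × 0.5848 ≈ 0.326617 m.
The two errors are perpendicular, so the maximum displacement is √(0.558495² + 0.326617²) ≈ 0.646989 m.

0.6 metres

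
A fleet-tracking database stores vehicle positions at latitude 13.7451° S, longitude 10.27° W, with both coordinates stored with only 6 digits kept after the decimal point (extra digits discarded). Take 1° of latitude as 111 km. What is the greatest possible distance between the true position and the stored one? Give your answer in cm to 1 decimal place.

15.5 cm

Truncating at 6 decimal places can drop up to a full unit in the last place, so each coordinate may be off by as much as 1e-06°.
N–S: 1e-06° × 111000 m/° = 0.111 m.
East–west component at 13.7451°: 1e-06° × 111000 × cos 13.7451° ≈ 1e-06 × 107821 ≈ 0.107821 m.
The two errors are perpendicular, so the maximum displacement is √(0.111² + 0.107821²) ≈ 0.154746 m.
That is 0.154746 m = 15.475 cm.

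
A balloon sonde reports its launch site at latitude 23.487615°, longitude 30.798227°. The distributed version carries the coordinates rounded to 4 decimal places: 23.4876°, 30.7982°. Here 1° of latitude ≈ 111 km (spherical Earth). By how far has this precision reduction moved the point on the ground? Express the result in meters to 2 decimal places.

3.21 meters

Δlat = 23.487615 − 23.4876 = +0.000015°; Δlon = 30.798227 − 30.7982 = +0.000027°.
North–south shift: 0.000015 × 111000 = 1.665 m.
East–west at this latitude: 0.000027° × 111000 × cos 23.4876° ≈ 0.000027 × 101803 = 2.74869 m.
Hypotenuse of the two orthogonal shifts: √(1.665² + 2.74869²) = 3.21364 m.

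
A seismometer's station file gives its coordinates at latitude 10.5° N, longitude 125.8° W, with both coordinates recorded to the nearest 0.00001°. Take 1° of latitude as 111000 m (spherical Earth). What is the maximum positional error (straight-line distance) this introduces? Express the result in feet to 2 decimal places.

2.55 feet

Rounding to 5 decimal places leaves each coordinate within ±5e-06° of the true value.
North–south component: 5e-06° × 111000 = 0.555 m.
Longitude error → 5e-06 × 111000 × cos 10.5° = 5e-06 × 111000 × 0.9833 ≈ 0.545706 m.
Worst case both components are at the extreme and orthogonal: √(0.555² + 0.545706²) ≈ 0.778345 m.
Converting: 0.778345 m × 3.2808 ft/m ≈ 2.5536 ft.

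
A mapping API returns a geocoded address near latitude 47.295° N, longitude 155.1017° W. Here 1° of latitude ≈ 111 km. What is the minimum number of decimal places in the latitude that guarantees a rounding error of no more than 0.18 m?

6 decimal places

One degree of latitude covers 111000 m.
With N decimal places the half-ulp bound is 0.5·10⁻ᴺ°, or 0.5·10⁻ᴺ × 111000 m on the ground.
Need 0.5 × 111000 × 10⁻ᴺ ≤ 0.18 → 10⁻ᴺ ≤ 3.243e-06, so N ≥ 5.49.
So 6 decimal places suffice (0.0555 m); 5 would allow up to 0.555 m.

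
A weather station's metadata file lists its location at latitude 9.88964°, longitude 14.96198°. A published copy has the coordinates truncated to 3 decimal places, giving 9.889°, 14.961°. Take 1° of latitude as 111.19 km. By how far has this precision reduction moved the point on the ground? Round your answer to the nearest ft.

The latitude changed by +0.00064° and the longitude by +0.00098°.
N–S: 0.00064° × 111190 m/° = 71.1616 m.
E–W at 9.889°: 0.00098° × 111190 × cos 9.889° = 0.00098 × 111190 × 0.9851 ≈ 107.347 m.
Distance: √(71.1616² + 107.347²) ≈ 128.792 m.
Converting: 128.792 m × 3.2808 ft/m ≈ 422.55 ft.

423 ft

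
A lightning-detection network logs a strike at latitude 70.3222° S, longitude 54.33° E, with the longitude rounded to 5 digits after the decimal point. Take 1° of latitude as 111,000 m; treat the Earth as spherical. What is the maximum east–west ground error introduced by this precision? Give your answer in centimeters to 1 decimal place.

18.7 centimeters

Rounding to 5 decimal places leaves the longitude within ±5e-06° of the true value.
One degree of longitude at 70.3222° is 111000 × cos 70.3222° ≈ 111000 × 0.3367 = 37377.1 m.
Maximum E–W displacement: 5e-06 × 37377.1 = 0.186885 m.
That is 0.186885 m = 18.689 cm.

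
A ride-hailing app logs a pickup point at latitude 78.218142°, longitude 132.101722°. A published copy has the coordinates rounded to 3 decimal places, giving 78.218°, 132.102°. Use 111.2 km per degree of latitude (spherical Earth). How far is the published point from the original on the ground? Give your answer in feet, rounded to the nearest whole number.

Δlat = 78.218142 − 78.218 = +0.000142°; Δlon = 132.101722 − 132.102 = -0.000278°.
N–S: 0.000142° × 111200 m/° = 15.7904 m.
East–west at this latitude: -0.000278° × 111200 × cos 78.218° ≈ -0.000278 × 22705.8 = -6.3122 m.
Combined displacement = (15.7904² + 6.3122²)^½ ≈ 17.0053 m.
In feet: 17.0053 m ÷ 0.3048 ≈ 55.792 ft.

56 feet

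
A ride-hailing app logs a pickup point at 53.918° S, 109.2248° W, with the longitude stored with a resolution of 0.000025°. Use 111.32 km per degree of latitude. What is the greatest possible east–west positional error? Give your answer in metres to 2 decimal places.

With a 0.000025° grid the true value lies within half a step, ±0.000025°/2 = ±1.25e-05°, of the stored one.
At latitude 53.918° a degree of longitude spans 111320 m × cos 53.918° = 111320 × 0.5889 ≈ 65561.1 m.
Maximum E–W displacement: 1.25e-05 × 65561.1 = 0.819513 m.

0.82 metres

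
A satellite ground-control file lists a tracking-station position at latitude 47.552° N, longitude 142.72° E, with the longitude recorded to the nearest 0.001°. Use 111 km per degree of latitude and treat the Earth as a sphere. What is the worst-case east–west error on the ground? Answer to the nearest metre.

Rounding to 3 decimal places leaves the longitude within ±0.0005° of the true value.
At latitude 47.552° a degree of longitude spans 111000 m × cos 47.552° = 111000 × 0.6749 ≈ 74916.2 m.
So at most 0.0005° × 74916.2 ≈ 37.4581 m east–west.

37 metres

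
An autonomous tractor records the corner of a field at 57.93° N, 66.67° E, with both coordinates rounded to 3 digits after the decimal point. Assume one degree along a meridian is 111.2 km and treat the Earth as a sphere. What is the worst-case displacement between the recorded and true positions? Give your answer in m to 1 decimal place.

Rounding to 3 decimal places leaves each coordinate within ±0.0005° of the true value.
North–south component: 0.0005° × 111200 = 55.6 m.
E–W at 57.93°: 0.0005° × 111200 × cos 57.93° = 0.0005 × 111200 × 0.5310 ≈ 29.5211 m.
Combining orthogonally: (55.6² + 29.5211²)^½ ≈ 62.9512 m.

63.0 m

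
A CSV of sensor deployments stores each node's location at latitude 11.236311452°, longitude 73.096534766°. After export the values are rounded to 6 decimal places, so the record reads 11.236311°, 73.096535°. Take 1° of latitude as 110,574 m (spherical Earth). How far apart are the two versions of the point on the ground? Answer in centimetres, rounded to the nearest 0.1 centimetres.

Δlat = 11.236311452 − 11.236311 = +0.000000452°; Δlon = 73.096534766 − 73.096535 = -0.000000234°.
North–south shift: 0.000000452 × 110574 = 0.0499794 m.
East–west at this latitude: -0.000000234° × 110574 × cos 11.2363° ≈ -0.000000234 × 108455 = -0.0253784 m.
Combined displacement = (0.0499794² + 0.0253784²)^½ ≈ 0.0560536 m.
That is 0.0560536 m = 5.6054 cm.

5.6 centimetres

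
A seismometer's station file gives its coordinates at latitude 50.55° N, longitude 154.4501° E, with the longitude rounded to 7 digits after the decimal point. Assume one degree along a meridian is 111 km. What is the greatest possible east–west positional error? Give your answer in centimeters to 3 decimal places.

Rounding to 7 decimal places leaves the longitude within ±5e-08° of the true value.
Parallels shrink by cos φ, so at 50.55° a degree of longitude is 111000 × 0.6354 ≈ 70529.9 m.
Maximum E–W displacement: 5e-08 × 70529.9 = 0.0035265 m.
That is 0.0035265 m = 0.35265 cm.

0.353 centimeters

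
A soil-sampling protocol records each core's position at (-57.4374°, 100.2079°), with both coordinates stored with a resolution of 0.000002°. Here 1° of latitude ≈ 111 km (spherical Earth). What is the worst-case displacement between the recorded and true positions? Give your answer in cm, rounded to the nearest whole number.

13 cm

With a 0.000002° grid the true value lies within half a step, ±0.000002°/2 = ±1e-06°, of the stored one.
N–S: 1e-06° × 111000 m/° = 0.111 m.
East–west component at 57.4374°: 1e-06° × 111000 × cos 57.4374° ≈ 1e-06 × 59742.5 ≈ 0.0597425 m.
Combining orthogonally: (0.111² + 0.0597425²)^½ ≈ 0.126056 m.
That is 0.126056 m = 12.606 cm.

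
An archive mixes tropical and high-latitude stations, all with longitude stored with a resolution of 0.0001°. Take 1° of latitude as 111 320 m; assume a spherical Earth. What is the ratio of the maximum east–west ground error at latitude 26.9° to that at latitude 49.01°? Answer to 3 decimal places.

With a 0.0001° grid the true value lies within half a step, ±0.0001°/2 = ±5e-05°, of the stored one.
Error at 26.9° = 5e-05° × 111320 × cos 26.9° ≈ 5.566 × 0.8918 = 4.9637 m.
At 49.01°: 5e-05° × 111320 × cos 49.01° = 5e-05 × 111320 × 0.6559 ≈ 3.6509 m.
Ratio: 4.9637 / 3.6509 = cos 26.9° / cos 49.01° ≈ 1.3596.

1.360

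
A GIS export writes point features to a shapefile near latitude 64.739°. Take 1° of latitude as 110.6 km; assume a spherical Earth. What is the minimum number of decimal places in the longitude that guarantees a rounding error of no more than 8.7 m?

At 64.739° one degree of longitude covers 110600 × cos 64.739° ≈ 110600 × 0.4267 ≈ 47197.7 m.
N decimal places → at most half a unit in the last place, 0.5 × 10⁻ᴺ° = 47197.7/2 × 10⁻ᴺ m.
Need 0.5 × 47197.7 × 10⁻ᴺ ≤ 8.7 → 10⁻ᴺ ≤ 3.687e-04, so N ≥ 3.43.
At 3 places the error can reach 23.6 m, but 4 places keeps it to 2.36 m.

4 decimal places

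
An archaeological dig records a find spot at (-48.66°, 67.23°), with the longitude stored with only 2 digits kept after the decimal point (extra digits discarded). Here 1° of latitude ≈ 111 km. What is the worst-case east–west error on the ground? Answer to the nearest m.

733 m

Truncating at 2 decimal places can drop up to a full unit in the last place, so the longitude may be off by as much as 0.01°.
One degree of longitude at 48.66° is 111000 × cos 48.66° ≈ 111000 × 0.6605 = 73318.4 m.
So at most 0.01° × 73318.4 ≈ 733.184 m east–west.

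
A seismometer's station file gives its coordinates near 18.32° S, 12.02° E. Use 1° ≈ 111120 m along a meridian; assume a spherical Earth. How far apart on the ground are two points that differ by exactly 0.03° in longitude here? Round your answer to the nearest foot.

One degree of longitude here spans 111120 × cos 18.32° = 111120 × 0.9493 ≈ 105488 m; 0.03° of that is 3164.64 m.
In feet: 3164.64 m ÷ 0.3048 ≈ 10383 ft.

10383 feet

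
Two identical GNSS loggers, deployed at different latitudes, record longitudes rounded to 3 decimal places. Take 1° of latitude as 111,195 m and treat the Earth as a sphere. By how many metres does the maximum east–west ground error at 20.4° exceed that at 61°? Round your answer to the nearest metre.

25 metres

Rounding to 3 decimal places leaves the longitude within ±0.0005° of the true value.
At 20.4°: 0.0005° × 111195 × cos 20.4° = 0.0005 × 111195 × 0.9373 ≈ 52.111 m.
Error at 61° = 0.0005° × 111195 × cos 61° ≈ 55.598 × 0.4848 = 26.954 m.
So the lower-latitude error exceeds the higher by 52.111 − 26.954 = 25.156 m.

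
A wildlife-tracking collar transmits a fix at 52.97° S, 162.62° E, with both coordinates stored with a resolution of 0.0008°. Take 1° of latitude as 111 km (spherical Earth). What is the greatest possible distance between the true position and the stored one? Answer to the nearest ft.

With a 0.0008° grid the true value lies within half a step, ±0.0008°/2 = ±0.0004°, of the stored one.
N–S: 0.0004° × 111000 m/° = 44.4 m.
E–W at 52.97°: 0.0004° × 111000 × cos 52.97° = 0.0004 × 111000 × 0.6022 ≈ 26.7391 m.
The two errors are perpendicular, so the maximum displacement is √(44.4² + 26.7391²) ≈ 51.8299 m.
In feet: 51.8299 m ÷ 0.3048 ≈ 170.05 ft.

170 ft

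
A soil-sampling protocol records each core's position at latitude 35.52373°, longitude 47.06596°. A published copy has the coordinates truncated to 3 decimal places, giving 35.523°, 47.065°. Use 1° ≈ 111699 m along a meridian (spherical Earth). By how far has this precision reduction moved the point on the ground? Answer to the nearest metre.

119 metres

The latitude changed by +0.00073° and the longitude by +0.00096°.
N–S: 0.00073° × 111699 m/° = 81.5403 m.
E–W at 35.523°: 0.00096° × 111699 × cos 35.523° = 0.00096 × 111699 × 0.8139 ≈ 87.2735 m.
Hypotenuse of the two orthogonal shifts: √(81.5403² + 87.2735²) = 119.438 m.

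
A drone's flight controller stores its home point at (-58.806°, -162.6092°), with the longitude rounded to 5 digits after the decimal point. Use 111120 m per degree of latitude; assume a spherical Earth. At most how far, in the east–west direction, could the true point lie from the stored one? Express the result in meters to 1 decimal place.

0.3 meters

Rounding to 5 decimal places leaves the longitude within ±5e-06° of the true value.
One degree of longitude at 58.806° is 111120 × cos 58.806° ≈ 111120 × 0.5179 = 57553.2 m.
East–west error: 5e-06° × 57553.2 m/° ≈ 0.287766 m.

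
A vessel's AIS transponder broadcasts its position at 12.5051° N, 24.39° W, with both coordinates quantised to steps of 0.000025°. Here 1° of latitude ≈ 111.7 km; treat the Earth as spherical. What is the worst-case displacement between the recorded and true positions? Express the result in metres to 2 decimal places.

1.95 metres

With a 0.000025° grid the true value lies within half a step, ±0.000025°/2 = ±1.25e-05°, of the stored one.
N–S: 1.25e-05° × 111700 m/° = 1.39625 m.
East–west component at 12.5051°: 1.25e-05° × 111700 × cos 12.5051° ≈ 1.25e-05 × 109050 ≈ 1.36313 m.
The two errors are perpendicular, so the maximum displacement is √(1.39625² + 1.36313²) ≈ 1.95131 m.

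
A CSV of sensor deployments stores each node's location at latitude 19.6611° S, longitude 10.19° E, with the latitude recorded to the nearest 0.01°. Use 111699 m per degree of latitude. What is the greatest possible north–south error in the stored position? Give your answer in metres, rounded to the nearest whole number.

558 metres

Rounding to 2 decimal places leaves the latitude within ±0.005° of the true value.
So the N–S error is at most 0.005 × 111699 = 558.495 m.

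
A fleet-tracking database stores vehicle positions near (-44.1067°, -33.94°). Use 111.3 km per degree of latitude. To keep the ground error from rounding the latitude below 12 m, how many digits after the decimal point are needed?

4

One degree of latitude covers 111300 m.
Rounding to N decimal places gives at most 0.5 × 10⁻ᴺ degrees of error, i.e. 0.5 × 10⁻ᴺ × 111300 m.
Setting 55650 × 10⁻ᴺ ≤ 12 gives 10ᴺ ≥ 4638, i.e. N ≥ 3.67.
N = 3 would give 55.6 m (too coarse); N = 4 gives 5.57 m ≤ 12 m.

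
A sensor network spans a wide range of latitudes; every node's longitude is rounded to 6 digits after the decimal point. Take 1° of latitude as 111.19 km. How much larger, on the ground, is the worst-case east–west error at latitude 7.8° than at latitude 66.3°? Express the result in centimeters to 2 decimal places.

3.27 centimeters

Rounding to 6 decimal places leaves the longitude within ±5e-07° of the true value.
At 7.8°: 5e-07° × 111190 × cos 7.8° = 5e-07 × 111190 × 0.9907 ≈ 0.055081 m.
At 66.3°: 5e-07° × 111190 × cos 66.3° = 5e-07 × 111190 × 0.4019 ≈ 0.022346 m.
So the lower-latitude error exceeds the higher by 0.055081 − 0.022346 = 0.032734 m.
That is 0.0327343 m = 3.2734 cm.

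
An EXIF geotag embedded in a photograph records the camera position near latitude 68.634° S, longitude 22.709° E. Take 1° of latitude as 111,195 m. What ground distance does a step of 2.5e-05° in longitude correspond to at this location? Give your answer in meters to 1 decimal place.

One degree of longitude here spans 111195 × cos 68.634° = 111195 × 0.3643 ≈ 40511 m; 2.5e-05° of that is 1.01278 m.

1.0 meters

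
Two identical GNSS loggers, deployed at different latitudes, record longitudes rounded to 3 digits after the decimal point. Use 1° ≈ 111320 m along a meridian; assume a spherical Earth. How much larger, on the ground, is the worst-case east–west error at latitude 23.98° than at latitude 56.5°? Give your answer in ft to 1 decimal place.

Rounding to 3 decimal places leaves the longitude within ±0.0005° of the true value.
Error at 23.98° = 0.0005° × 111320 × cos 23.98° ≈ 55.66 × 0.9137 = 50.856 m.
Error at 56.5° = 0.0005° × 111320 × cos 56.5° ≈ 55.66 × 0.5519 = 30.721 m.
So the lower-latitude error exceeds the higher by 50.856 − 30.721 = 20.135 m.
Converting: 20.135 m × 3.2808 ft/m ≈ 66.06 ft.

66.1 ft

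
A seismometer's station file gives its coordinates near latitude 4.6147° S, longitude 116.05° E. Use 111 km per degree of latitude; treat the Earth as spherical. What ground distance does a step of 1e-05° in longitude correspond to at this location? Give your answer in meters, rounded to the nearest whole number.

1 meters

One degree of longitude here spans 111000 × cos 4.6147° = 111000 × 0.9968 ≈ 110640 m; 1e-05° of that is 1.1064 m.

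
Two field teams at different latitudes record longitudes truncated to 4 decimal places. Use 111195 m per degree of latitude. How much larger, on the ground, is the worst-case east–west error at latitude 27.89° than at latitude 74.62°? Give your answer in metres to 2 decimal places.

6.88 metres

Truncating at 4 decimal places can drop up to a full unit in the last place, so the longitude may be off by as much as 0.0001°.
At 27.89°: 0.0001° × 111195 × cos 27.89° = 0.0001 × 111195 × 0.8838 ≈ 9.8279 m.
Error at 74.62° = 0.0001° × 111195 × cos 74.62° ≈ 11.12 × 0.2652 = 2.9491 m.
Difference: 9.8279 − 2.9491 = 6.8788 m.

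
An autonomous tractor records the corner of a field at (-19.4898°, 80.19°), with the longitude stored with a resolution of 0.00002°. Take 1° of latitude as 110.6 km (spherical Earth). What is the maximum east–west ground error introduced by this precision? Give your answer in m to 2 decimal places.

With a 0.00002° grid the true value lies within half a step, ±0.00002°/2 = ±1e-05°, of the stored one.
One degree of longitude at 19.4898° is 110600 × cos 19.4898° ≈ 110600 × 0.9427 = 104263 m.
So at most 1e-05° × 104263 ≈ 1.04263 m east–west.

1.04 m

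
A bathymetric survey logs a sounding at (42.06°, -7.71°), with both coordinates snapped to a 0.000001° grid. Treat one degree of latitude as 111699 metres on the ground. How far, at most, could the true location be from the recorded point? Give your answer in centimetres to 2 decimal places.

With a 0.000001° grid the true value lies within half a step, ±0.000001°/2 = ±5e-07°, of the stored one.
Latitude error → 5e-07 × 111699 = 0.0558495 m along the meridian.
Longitude error → 5e-07 × 111699 × cos 42.06° = 5e-07 × 111699 × 0.7424 ≈ 0.0414651 m.
Worst case both components are at the extreme and orthogonal: √(0.0558495² + 0.0414651²) ≈ 0.0695595 m.
That is 0.0695595 m = 6.9559 cm.

6.96 centimetres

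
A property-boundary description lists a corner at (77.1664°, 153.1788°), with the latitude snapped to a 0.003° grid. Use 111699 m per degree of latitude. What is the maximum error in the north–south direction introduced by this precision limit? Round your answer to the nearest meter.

168 meters

With a 0.003° grid the true value lies within half a step, ±0.003°/2 = ±0.0015°, of the stored one.
Along the meridian that is 0.0015° × 111699 m/° = 167.548 m.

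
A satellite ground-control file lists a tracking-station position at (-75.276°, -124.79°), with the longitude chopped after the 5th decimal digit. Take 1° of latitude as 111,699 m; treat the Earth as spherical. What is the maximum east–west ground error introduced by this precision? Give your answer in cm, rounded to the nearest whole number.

Truncating at 5 decimal places can drop up to a full unit in the last place, so the longitude may be off by as much as 1e-05°.
At latitude 75.276° a degree of longitude spans 111699 m × cos 75.276° = 111699 × 0.2542 ≈ 28389.8 m.
Maximum E–W displacement: 1e-05 × 28389.8 = 0.283898 m.
That is 0.283898 m = 28.39 cm.

28 cm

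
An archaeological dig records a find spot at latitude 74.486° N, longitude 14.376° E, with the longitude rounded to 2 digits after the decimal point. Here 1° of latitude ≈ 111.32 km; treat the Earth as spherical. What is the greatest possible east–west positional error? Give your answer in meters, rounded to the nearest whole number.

Rounding to 2 decimal places leaves the longitude within ±0.005° of the true value.
One degree of longitude at 74.486° is 111320 × cos 74.486° ≈ 111320 × 0.2675 = 29775.2 m.
Maximum E–W displacement: 0.005 × 29775.2 = 148.876 m.

149 meters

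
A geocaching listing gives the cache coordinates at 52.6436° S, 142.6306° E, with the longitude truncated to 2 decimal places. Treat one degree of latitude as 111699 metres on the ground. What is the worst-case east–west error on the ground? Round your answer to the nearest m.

Truncating at 2 decimal places can drop up to a full unit in the last place, so the longitude may be off by as much as 0.01°.
At latitude 52.6436° a degree of longitude spans 111699 m × cos 52.6436° = 111699 × 0.6068 ≈ 67775.7 m.
So at most 0.01° × 67775.7 ≈ 677.757 m east–west.

678 m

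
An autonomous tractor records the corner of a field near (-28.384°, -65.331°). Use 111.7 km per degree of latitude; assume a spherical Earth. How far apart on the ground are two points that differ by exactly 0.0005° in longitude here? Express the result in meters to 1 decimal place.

At 28.384° a degree of longitude is 111700 × cos 28.384° ≈ 98271.6 m, so 0.0005° corresponds to 49.1358 m.

49.1 meters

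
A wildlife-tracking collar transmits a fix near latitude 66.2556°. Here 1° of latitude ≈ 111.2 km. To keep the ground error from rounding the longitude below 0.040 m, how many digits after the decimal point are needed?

6

At 66.2556° one degree of longitude covers 111200 × cos 66.2556° ≈ 111200 × 0.4027 ≈ 44775.5 m.
Rounding to N decimal places gives at most 0.5 × 10⁻ᴺ degrees of error, i.e. 0.5 × 10⁻ᴺ × 44775.5 m.
Setting 22387.7 × 10⁻ᴺ ≤ 0.040 gives 10ᴺ ≥ 5.597e+05, i.e. N ≥ 5.75.
At 5 places the error can reach 0.224 m, but 6 places keeps it to 0.0224 m.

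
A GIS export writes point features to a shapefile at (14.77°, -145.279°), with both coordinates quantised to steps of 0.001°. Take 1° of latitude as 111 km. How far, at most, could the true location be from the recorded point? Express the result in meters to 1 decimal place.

With a 0.001° grid the true value lies within half a step, ±0.001°/2 = ±0.0005°, of the stored one.
North–south component: 0.0005° × 111000 = 55.5 m.
E–W at 14.77°: 0.0005° × 111000 × cos 14.77° = 0.0005 × 111000 × 0.9670 ≈ 53.6661 m.
Worst case both components are at the extreme and orthogonal: √(55.5² + 53.6661²) ≈ 77.203 m.

77.2 meters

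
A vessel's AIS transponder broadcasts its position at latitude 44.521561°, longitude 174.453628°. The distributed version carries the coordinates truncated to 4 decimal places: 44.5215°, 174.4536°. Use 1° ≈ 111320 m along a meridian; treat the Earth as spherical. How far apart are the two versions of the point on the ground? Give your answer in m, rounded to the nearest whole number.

Δlat = 44.521561 − 44.5215 = +0.000061°; Δlon = 174.453628 − 174.4536 = +0.000028°.
N–S: 0.000061° × 111320 m/° = 6.79052 m.
E–W at 44.5215°: 0.000028° × 111320 × cos 44.5215° = 0.000028 × 111320 × 0.7130 ≈ 2.22235 m.
Combined displacement = (6.79052² + 2.22235²)^½ ≈ 7.14493 m.

7 m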